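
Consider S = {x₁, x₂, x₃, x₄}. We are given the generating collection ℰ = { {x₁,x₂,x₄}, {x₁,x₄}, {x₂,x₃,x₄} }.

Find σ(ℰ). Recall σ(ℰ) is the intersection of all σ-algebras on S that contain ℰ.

Seed the family with ℰ together with ∅ and S: { {}, {x₁,x₄}, {x₁,x₂,x₄}, {x₂,x₃,x₄}, S }.
Round 1: 3 new —
  {x₁}  = {x₂,x₃,x₄}ᶜ
  {x₃}  = {x₁,x₂,x₄}ᶜ
  {x₂,x₃}  = {x₁,x₄}ᶜ
  — 8 sets.
Round 2. New:
  {x₁,x₃}  = {x₃} ∪ {x₁}
  {x₁,x₂,x₃}  = {x₂,x₃} ∪ {x₁}
  {x₁,x₃,x₄}  = {x₃} ∪ {x₁,x₄}
  — 11 sets.
Round 3 (3 new):
  {x₂}  = {x₁,x₃,x₄}ᶜ
  {x₄}  = {x₁,x₂,x₃}ᶜ
  {x₂,x₄}  = {x₁,x₃}ᶜ
  — 14 sets.
Round 4 adds 2:
  {x₁,x₂}  = {x₂} ∪ {x₁}
  {x₃,x₄}  = {x₃} ∪ {x₄}
  — 16 sets.
Round 5: no new sets; the family is a σ-algebra.

σ(ℰ) = { {}, {x₁}, {x₂}, {x₃}, {x₄}, {x₁,x₂}, {x₁,x₃}, {x₁,x₄}, {x₂,x₃}, {x₂,x₄}, {x₃,x₄}, {x₁,x₂,x₃}, {x₁,x₂,x₄}, {x₁,x₃,x₄}, {x₂,x₃,x₄}, S }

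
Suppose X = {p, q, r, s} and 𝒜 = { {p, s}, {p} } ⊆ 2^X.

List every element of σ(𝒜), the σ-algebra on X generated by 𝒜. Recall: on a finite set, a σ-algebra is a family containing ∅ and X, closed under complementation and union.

Start: 𝒜 ∪ {∅, X} = { {}, {p}, {p, s}, X }.
Iteration 1. New:
  {q, r}  = {p, s}ᶜ
  {q, r, s}  = {p}ᶜ
  |family| = 6
Iteration 2: 1 new —
  {p, q, r}  = {q, r} ∪ {p}
  |family| = 7
Iteration 3 adds 1:
  {s}  = {p, q, r}ᶜ
  |family| = 8
After Iteration 4 the family is unchanged; done.

Hence σ(𝒜) has 8 members: { {}, {p}, {s}, {p, s}, {q, r}, {p, q, r}, {q, r, s}, X }.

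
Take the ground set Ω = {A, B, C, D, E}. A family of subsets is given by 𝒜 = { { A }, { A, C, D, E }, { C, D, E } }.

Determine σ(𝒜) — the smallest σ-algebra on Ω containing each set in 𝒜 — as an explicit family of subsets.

Take S₀ = 𝒜 ∪ {∅, Ω} = { {}, { A }, { C, D, E }, { A, C, D, E }, Ω }.
Round 1: +3 →
  { B }  = complement { A, C, D, E }
  { A, B }  = complement { C, D, E }
  { B, C, D, E }  = complement { A }
  |family| = 8
Round 2: already closed under ᶜ and ∪.

|σ(𝒜)| = 8.  σ(𝒜) = { {}, { A }, { B }, { A, B }, { C, D, E }, { A, C, D, E }, { B, C, D, E }, Ω }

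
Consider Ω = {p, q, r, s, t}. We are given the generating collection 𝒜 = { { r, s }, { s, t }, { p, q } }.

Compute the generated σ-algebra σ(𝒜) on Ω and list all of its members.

σ(𝒜) = { ∅, { r }, { s }, { t }, { p, q }, { r, s }, { r, t }, { s, t }, { p, q, r }, { p, q, s }, { p, q, t }, { r, s, t }, { p, q, r, s }, { p, q, r, t }, { p, q, s, t }, Ω }

Derivation:
Begin from { ∅, { p, q }, { r, s }, { s, t }, Ω } (that is, 𝒜 plus ∅ and Ω).
Round 1 (5 new):
  { p, q, r }  = { s, t }ᶜ
  { p, q, t }  = { r, s }ᶜ
  { r, s, t }  = { p, q }ᶜ
  { p, q, r, s }  = { r, s } ∪ { p, q }
  { p, q, s, t }  = { s, t } ∪ { p, q }
  — 10 sets.
Round 2. New:
  { r }  = { p, q, s, t }ᶜ
  { t }  = { p, q, r, s }ᶜ
  { p, q, r, t }  = { p, q, r } ∪ { p, q, t }
  — 13 sets.
Round 3: 2 new —
  { s }  = { p, q, r, t }ᶜ
  { r, t }  = { r } ∪ { t }
  — 15 sets.
Round 4 adds 1:
  { p, q, s }  = { r, t }ᶜ
  — 16 sets.
After Round 5 the family is unchanged; done.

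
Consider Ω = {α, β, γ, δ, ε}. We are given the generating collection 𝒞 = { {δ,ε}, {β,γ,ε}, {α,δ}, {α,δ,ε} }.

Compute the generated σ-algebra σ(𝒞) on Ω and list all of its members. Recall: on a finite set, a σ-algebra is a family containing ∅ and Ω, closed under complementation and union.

Answer: σ(𝒞) = { {}, {α}, {δ}, {ε}, {α,δ}, {α,ε}, {β,γ}, {δ,ε}, {α,β,γ}, {α,δ,ε}, {β,γ,δ}, {β,γ,ε}, {α,β,γ,δ}, {α,β,γ,ε}, {β,γ,δ,ε}, Ω }

Working:
Seed the family with 𝒞 together with ∅ and Ω: { {}, {α,δ}, {δ,ε}, {α,δ,ε}, {β,γ,ε}, Ω }.
Iteration 1 adds 3:
  {β,γ}  = complement {α,δ,ε}
  {α,β,γ}  = complement {δ,ε}
  {β,γ,δ,ε}  = {δ,ε} ∪ {β,γ,ε}
Iteration 2 adds 3:
  {α}  = complement {β,γ,δ,ε}
  {α,β,γ,δ}  = {α,β,γ} ∪ {α,δ}
  {α,β,γ,ε}  = {α,β,γ} ∪ {β,γ,ε}
Iteration 3: 2 new —
  {δ}  = complement {α,β,γ,ε}
  {ε}  = complement {α,β,γ,δ}
Iteration 4. New:
  {α,ε}  = {ε} ∪ {α}
  {β,γ,δ}  = {β,γ} ∪ {δ}
Iteration 5: closed — nothing new.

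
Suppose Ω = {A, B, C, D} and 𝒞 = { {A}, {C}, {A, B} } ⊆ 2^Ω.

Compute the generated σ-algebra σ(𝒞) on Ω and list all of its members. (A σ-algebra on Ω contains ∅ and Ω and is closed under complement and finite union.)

Seed the family with 𝒞 together with ∅ and Ω: { {}, {A}, {C}, {A, B}, Ω }.
Step 1 (5 new):
  {A, C}  = {C} ∪ {A}
  {C, D}  = complement {A, B}
  {A, B, C}  = {C} ∪ {A, B}
  {A, B, D}  = complement {C}
  {B, C, D}  = complement {A}
  |family| = 10
Step 2. New:
  {D}  = complement {A, B, C}
  {B, D}  = complement {A, C}
  {A, C, D}  = {C, D} ∪ {A, C}
  |family| = 13
Step 3 (2 new):
  {B}  = complement {A, C, D}
  {A, D}  = {D} ∪ {A}
  |family| = 15
Step 4. New:
  {B, C}  = complement {A, D}
  |family| = 16
Step 5: no new sets; the family is a σ-algebra.

Hence σ(𝒞) has 16 members: { {}, {A}, {B}, {C}, {D}, {A, B}, {A, C}, {A, D}, {B, C}, {B, D}, {C, D}, {A, B, C}, {A, B, D}, {A, C, D}, {B, C, D}, Ω }.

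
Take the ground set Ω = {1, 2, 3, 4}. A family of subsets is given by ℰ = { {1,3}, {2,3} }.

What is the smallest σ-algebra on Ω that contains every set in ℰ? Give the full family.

σ(ℰ) = { {}, {1}, {2}, {3}, {4}, {1,2}, {1,3}, {1,4}, {2,3}, {2,4}, {3,4}, {1,2,3}, {1,2,4}, {1,3,4}, {2,3,4}, Ω }

Working:
Start: ℰ ∪ {∅, Ω} = { {}, {1,3}, {2,3}, Ω }.
Iteration 1: +3 →
  {1,4}  = {2,3}ᶜ
  {2,4}  = {1,3}ᶜ
  {1,2,3}  = {1,3} ∪ {2,3}
  |family| = 7
Iteration 2 adds 4:
  {4}  = {1,2,3}ᶜ
  {1,2,4}  = {1,4} ∪ {2,4}
  {1,3,4}  = {1,4} ∪ {1,3}
  {2,3,4}  = {2,3} ∪ {2,4}
  |family| = 11
Iteration 3 (3 new):
  {1}  = {2,3,4}ᶜ
  {2}  = {1,3,4}ᶜ
  {3}  = {1,2,4}ᶜ
  |family| = 14
Iteration 4 adds 2:
  {1,2}  = {2} ∪ {1}
  {3,4}  = {3} ∪ {4}
  |family| = 16
Iteration 5: stable.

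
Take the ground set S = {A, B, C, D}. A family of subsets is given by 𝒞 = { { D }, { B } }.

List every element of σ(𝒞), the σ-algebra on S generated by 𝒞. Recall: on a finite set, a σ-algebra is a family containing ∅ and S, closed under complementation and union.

Take S₀ = 𝒞 ∪ {∅, S} = { {  }, { B }, { D }, S }.
Step 1: 3 new —
  { B, D }  = { B } ∪ { D }
  { A, B, C }  = S∖{ D }
  { A, C, D }  = S∖{ B }
  [7 total]
Step 2. New:
  { A, C }  = S∖{ B, D }
  [8 total]
Step 3: stable.

Therefore σ(𝒞) = { {  }, { B }, { D }, { A, C }, { B, D }, { A, B, C }, { A, C, D }, S } (|σ(𝒞)| = 8).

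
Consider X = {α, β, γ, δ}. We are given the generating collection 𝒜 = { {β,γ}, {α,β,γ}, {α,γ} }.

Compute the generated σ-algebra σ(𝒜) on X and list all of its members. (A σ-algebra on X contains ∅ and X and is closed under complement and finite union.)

Seed the family with 𝒜 together with ∅ and X: { ∅, {α,γ}, {β,γ}, {α,β,γ}, X }.
Iteration 1: +3 →
  {δ}  = X∖{α,β,γ}
  {α,δ}  = X∖{β,γ}
  {β,δ}  = X∖{α,γ}
  |family| = 8
Iteration 2: 3 new —
  {α,β,δ}  = {α,δ} ∪ {β,δ}
  {α,γ,δ}  = {δ} ∪ {α,γ}
  {β,γ,δ}  = {δ} ∪ {β,γ}
  |family| = 11
Iteration 3 adds 3:
  {α}  = X∖{β,γ,δ}
  {β}  = X∖{α,γ,δ}
  {γ}  = X∖{α,β,δ}
  |family| = 14
Iteration 4 adds 2:
  {α,β}  = {β} ∪ {α}
  {γ,δ}  = {γ} ∪ {δ}
  |family| = 16
Iteration 5: closed — nothing new.

σ(𝒜) = { ∅, {α}, {β}, {γ}, {δ}, {α,β}, {α,γ}, {α,δ}, {β,γ}, {β,δ}, {γ,δ}, {α,β,γ}, {α,β,δ}, {α,γ,δ}, {β,γ,δ}, X }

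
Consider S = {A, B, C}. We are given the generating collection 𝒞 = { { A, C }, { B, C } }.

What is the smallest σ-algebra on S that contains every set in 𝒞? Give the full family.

σ(𝒞) = { ∅, { A }, { B }, { C }, { A, B }, { A, C }, { B, C }, S }

Derivation:
Seed the family with 𝒞 together with ∅ and S: { ∅, { A, C }, { B, C }, S }.
Step 1: 2 new —
  { A }  = ᶜ of { B, C }
  { B }  = ᶜ of { A, C }
  [6 total]
Step 2: 1 new —
  { A, B }  = { B } ∪ { A }
  [7 total]
Step 3: 1 new —
  { C }  = ᶜ of { A, B }
  [8 total]
Step 4: closed — nothing new.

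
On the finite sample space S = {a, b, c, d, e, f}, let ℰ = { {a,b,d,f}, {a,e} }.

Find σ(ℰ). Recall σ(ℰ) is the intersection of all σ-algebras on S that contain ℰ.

Answer: σ(ℰ) = { ∅, {a}, {c}, {e}, {a,c}, {a,e}, {c,e}, {a,c,e}, {b,d,f}, {a,b,d,f}, {b,c,d,f}, {b,d,e,f}, {a,b,c,d,f}, {a,b,d,e,f}, {b,c,d,e,f}, S }

Trace:
Initial family (4 sets): { ∅, {a,e}, {a,b,d,f}, S }.
Round 1. New:
  {c,e}  = S∖{a,b,d,f}
  {b,c,d,f}  = S∖{a,e}
  {a,b,d,e,f}  = {a,e} ∪ {a,b,d,f}
Round 2. New:
  {c}  = S∖{a,b,d,e,f}
  {a,c,e}  = {a,e} ∪ {c,e}
  {a,b,c,d,f}  = {a,b,d,f} ∪ {b,c,d,f}
  {b,c,d,e,f}  = {b,c,d,f} ∪ {c,e}
Round 3 adds 3:
  {a}  = S∖{b,c,d,e,f}
  {e}  = S∖{a,b,c,d,f}
  {b,d,f}  = S∖{a,c,e}
Round 4: 2 new —
  {a,c}  = {c} ∪ {a}
  {b,d,e,f}  = {b,d,f} ∪ {e}
After Round 5 the family is unchanged; done.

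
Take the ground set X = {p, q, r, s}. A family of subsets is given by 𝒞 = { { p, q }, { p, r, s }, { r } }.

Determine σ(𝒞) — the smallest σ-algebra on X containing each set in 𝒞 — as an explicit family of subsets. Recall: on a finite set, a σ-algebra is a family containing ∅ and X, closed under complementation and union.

σ(𝒞) = { {  }, { p }, { q }, { r }, { s }, { p, q }, { p, r }, { p, s }, { q, r }, { q, s }, { r, s }, { p, q, r }, { p, q, s }, { p, r, s }, { q, r, s }, X }

Check:
Start: 𝒞 ∪ {∅, X} = { {  }, { r }, { p, q }, { p, r, s }, X }.
Round 1: 4 new —
  { q }  = complement { p, r, s }
  { r, s }  = complement { p, q }
  { p, q, r }  = { r } ∪ { p, q }
  { p, q, s }  = complement { r }
Round 2. New:
  { s }  = complement { p, q, r }
  { q, r }  = { q } ∪ { r }
  { q, r, s }  = { r, s } ∪ { q }
Round 3: 3 new —
  { p }  = complement { q, r, s }
  { p, s }  = complement { q, r }
  { q, s }  = { s } ∪ { q }
Round 4 (1 new):
  { p, r }  = complement { q, s }
Round 5: stable.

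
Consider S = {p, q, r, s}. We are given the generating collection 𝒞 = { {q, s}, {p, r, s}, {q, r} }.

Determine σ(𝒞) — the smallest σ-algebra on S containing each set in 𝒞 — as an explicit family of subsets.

Start: 𝒞 ∪ {∅, S} = { {}, {q, r}, {q, s}, {p, r, s}, S }.
Iteration 1: +4 →
  {q}  = ᶜ of {p, r, s}
  {p, r}  = ᶜ of {q, s}
  {p, s}  = ᶜ of {q, r}
  {q, r, s}  = {q, r} ∪ {q, s}
  (now 9)
Iteration 2 adds 3:
  {p}  = ᶜ of {q, r, s}
  {p, q, r}  = {q} ∪ {p, r}
  {p, q, s}  = {q} ∪ {p, s}
  (now 12)
Iteration 3. New:
  {r}  = ᶜ of {p, q, s}
  {s}  = ᶜ of {p, q, r}
  {p, q}  = {q} ∪ {p}
  (now 15)
Iteration 4 (1 new):
  {r, s}  = ᶜ of {p, q}
  (now 16)
Iteration 5: no new sets; the family is a σ-algebra.

σ(𝒞) = { {}, {p}, {q}, {r}, {s}, {p, q}, {p, r}, {p, s}, {q, r}, {q, s}, {r, s}, {p, q, r}, {p, q, s}, {p, r, s}, {q, r, s}, S }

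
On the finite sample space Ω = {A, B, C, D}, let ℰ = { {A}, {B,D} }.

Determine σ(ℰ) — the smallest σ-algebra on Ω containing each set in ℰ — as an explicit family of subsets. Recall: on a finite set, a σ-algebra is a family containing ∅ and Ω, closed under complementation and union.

|σ(ℰ)| = 8.  σ(ℰ) = { {}, {A}, {C}, {A,C}, {B,D}, {A,B,D}, {B,C,D}, Ω }

Trace:
Start: ℰ ∪ {∅, Ω} = { {}, {A}, {B,D}, Ω }.
Pass 1 adds 3:
  {A,C}  = complement {B,D}
  {A,B,D}  = {B,D} ∪ {A}
  {B,C,D}  = complement {A}
  (now 7)
Pass 2 (1 new):
  {C}  = complement {A,B,D}
  (now 8)
After Pass 3 the family is unchanged; done.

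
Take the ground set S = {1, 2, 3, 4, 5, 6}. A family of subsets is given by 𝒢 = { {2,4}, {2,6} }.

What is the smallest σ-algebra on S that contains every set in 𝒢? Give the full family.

σ(𝒢) = { {}, {2}, {4}, {6}, {2,4}, {2,6}, {4,6}, {1,3,5}, {2,4,6}, {1,2,3,5}, {1,3,4,5}, {1,3,5,6}, {1,2,3,4,5}, {1,2,3,5,6}, {1,3,4,5,6}, S }

Trace:
Seed the family with 𝒢 together with ∅ and S: { {}, {2,4}, {2,6}, S }.
Pass 1: +3 →
  {2,4,6}  = {2,6} ∪ {2,4}
  {1,3,4,5}  = complement {2,6}
  {1,3,5,6}  = complement {2,4}
  [7 total]
Pass 2: +4 →
  {1,3,5}  = complement {2,4,6}
  {1,2,3,4,5}  = {1,3,4,5} ∪ {2,4}
  {1,2,3,5,6}  = {1,3,5,6} ∪ {2,6}
  {1,3,4,5,6}  = {1,3,5,6} ∪ {1,3,4,5}
  [11 total]
Pass 3: +3 →
  {2}  = complement {1,3,4,5,6}
  {4}  = complement {1,2,3,5,6}
  {6}  = complement {1,2,3,4,5}
  [14 total]
Pass 4. New:
  {4,6}  = {4} ∪ {6}
  {1,2,3,5}  = {1,3,5} ∪ {2}
  [16 total]
Pass 5: closed — nothing new.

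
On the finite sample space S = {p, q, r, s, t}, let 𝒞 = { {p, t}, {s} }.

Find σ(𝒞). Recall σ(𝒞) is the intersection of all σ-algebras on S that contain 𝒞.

σ(𝒞) = { ∅, {s}, {p, t}, {q, r}, {p, s, t}, {q, r, s}, {p, q, r, t}, S }

Working:
Start: 𝒞 ∪ {∅, S} = { ∅, {s}, {p, t}, S }.
Iteration 1: +3 →
  {p, s, t}  = {s} ∪ {p, t}
  {q, r, s}  = complement {p, t}
  {p, q, r, t}  = complement {s}
Iteration 2 (1 new):
  {q, r}  = complement {p, s, t}
Iteration 3: already closed under ᶜ and ∪.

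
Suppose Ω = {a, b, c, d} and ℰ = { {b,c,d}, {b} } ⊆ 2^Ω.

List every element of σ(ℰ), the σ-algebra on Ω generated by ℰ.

Seed the family with ℰ together with ∅ and Ω: { {}, {b}, {b,c,d}, Ω }.
Pass 1. New:
  {a}  = ᶜ of {b,c,d}
  {a,c,d}  = ᶜ of {b}
  |family| = 6
Pass 2. New:
  {a,b}  = {b} ∪ {a}
  |family| = 7
Pass 3: +1 →
  {c,d}  = ᶜ of {a,b}
  |family| = 8
After Pass 4 the family is unchanged; done.

Hence σ(ℰ) has 8 members: { {}, {a}, {b}, {a,b}, {c,d}, {a,c,d}, {b,c,d}, Ω }.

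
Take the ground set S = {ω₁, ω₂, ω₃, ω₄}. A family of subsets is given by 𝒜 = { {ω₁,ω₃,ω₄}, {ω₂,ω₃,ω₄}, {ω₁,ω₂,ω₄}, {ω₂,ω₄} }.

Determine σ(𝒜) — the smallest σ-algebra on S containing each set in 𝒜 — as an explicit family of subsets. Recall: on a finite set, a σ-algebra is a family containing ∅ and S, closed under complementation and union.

Initial family (6 sets): { {}, {ω₂,ω₄}, {ω₁,ω₂,ω₄}, {ω₁,ω₃,ω₄}, {ω₂,ω₃,ω₄}, S }.
Round 1: 4 new —
  {ω₁}  = {ω₂,ω₃,ω₄}ᶜ
  {ω₂}  = {ω₁,ω₃,ω₄}ᶜ
  {ω₃}  = {ω₁,ω₂,ω₄}ᶜ
  {ω₁,ω₃}  = {ω₂,ω₄}ᶜ
  [10 total]
Round 2: 3 new —
  {ω₁,ω₂}  = {ω₂} ∪ {ω₁}
  {ω₂,ω₃}  = {ω₂} ∪ {ω₃}
  {ω₁,ω₂,ω₃}  = {ω₂} ∪ {ω₁,ω₃}
  [13 total]
Round 3 adds 3:
  {ω₄}  = {ω₁,ω₂,ω₃}ᶜ
  {ω₁,ω₄}  = {ω₂,ω₃}ᶜ
  {ω₃,ω₄}  = {ω₁,ω₂}ᶜ
  [16 total]
Round 4: already closed under ᶜ and ∪.

|σ(𝒜)| = 16.  σ(𝒜) = { {}, {ω₁}, {ω₂}, {ω₃}, {ω₄}, {ω₁,ω₂}, {ω₁,ω₃}, {ω₁,ω₄}, {ω₂,ω₃}, {ω₂,ω₄}, {ω₃,ω₄}, {ω₁,ω₂,ω₃}, {ω₁,ω₂,ω₄}, {ω₁,ω₃,ω₄}, {ω₂,ω₃,ω₄}, S }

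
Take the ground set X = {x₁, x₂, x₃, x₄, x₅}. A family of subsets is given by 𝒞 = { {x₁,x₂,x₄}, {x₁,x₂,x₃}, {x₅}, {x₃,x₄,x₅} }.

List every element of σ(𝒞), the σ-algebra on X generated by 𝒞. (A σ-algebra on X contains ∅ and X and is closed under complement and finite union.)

|σ(𝒞)| = 16.  σ(𝒞) = { {}, {x₃}, {x₄}, {x₅}, {x₁,x₂}, {x₃,x₄}, {x₃,x₅}, {x₄,x₅}, {x₁,x₂,x₃}, {x₁,x₂,x₄}, {x₁,x₂,x₅}, {x₃,x₄,x₅}, {x₁,x₂,x₃,x₄}, {x₁,x₂,x₃,x₅}, {x₁,x₂,x₄,x₅}, X }

Working:
Seed the family with 𝒞 together with ∅ and X: { {}, {x₅}, {x₁,x₂,x₃}, {x₁,x₂,x₄}, {x₃,x₄,x₅}, X }.
Step 1 adds 6:
  {x₁,x₂}  = {x₃,x₄,x₅}ᶜ
  {x₃,x₅}  = {x₁,x₂,x₄}ᶜ
  {x₄,x₅}  = {x₁,x₂,x₃}ᶜ
  {x₁,x₂,x₃,x₄}  = {x₅}ᶜ
  {x₁,x₂,x₃,x₅}  = {x₁,x₂,x₃} ∪ {x₅}
  {x₁,x₂,x₄,x₅}  = {x₁,x₂,x₄} ∪ {x₅}
  [12 total]
Step 2. New:
  {x₃}  = {x₁,x₂,x₄,x₅}ᶜ
  {x₄}  = {x₁,x₂,x₃,x₅}ᶜ
  {x₁,x₂,x₅}  = {x₁,x₂} ∪ {x₅}
  [15 total]
Step 3: +1 →
  {x₃,x₄}  = {x₁,x₂,x₅}ᶜ
  [16 total]
Step 4: stable.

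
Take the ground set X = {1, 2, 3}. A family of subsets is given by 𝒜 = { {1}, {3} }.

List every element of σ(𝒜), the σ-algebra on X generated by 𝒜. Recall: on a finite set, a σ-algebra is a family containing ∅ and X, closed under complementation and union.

Answer: σ(𝒜) = { ∅, {1}, {2}, {3}, {1,2}, {1,3}, {2,3}, X }

Working:
Seed the family with 𝒜 together with ∅ and X: { ∅, {1}, {3}, X }.
Step 1: 3 new —
  {1,2}  = X∖{3}
  {1,3}  = {3} ∪ {1}
  {2,3}  = X∖{1}
  (now 7)
Step 2 (1 new):
  {2}  = X∖{1,3}
  (now 8)
Step 3 adds nothing — fixpoint reached.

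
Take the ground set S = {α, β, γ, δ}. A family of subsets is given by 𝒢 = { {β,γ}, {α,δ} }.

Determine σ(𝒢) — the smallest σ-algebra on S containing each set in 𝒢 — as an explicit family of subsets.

Answer: σ(𝒢) = { {}, {α,δ}, {β,γ}, S }

Working:
Start: 𝒢 ∪ {∅, S} = { {}, {α,δ}, {β,γ}, S }.
Iteration 1: no new sets; the family is a σ-algebra.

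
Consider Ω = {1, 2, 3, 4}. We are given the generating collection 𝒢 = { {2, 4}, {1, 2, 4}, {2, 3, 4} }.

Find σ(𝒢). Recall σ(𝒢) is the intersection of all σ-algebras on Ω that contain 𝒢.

Answer: σ(𝒢) = { ∅, {1}, {3}, {1, 3}, {2, 4}, {1, 2, 4}, {2, 3, 4}, Ω }

Check:
Seed the family with 𝒢 together with ∅ and Ω: { ∅, {2, 4}, {1, 2, 4}, {2, 3, 4}, Ω }.
Step 1 (3 new):
  {1}  = ᶜ of {2, 3, 4}
  {3}  = ᶜ of {1, 2, 4}
  {1, 3}  = ᶜ of {2, 4}
  — 8 sets.
Step 2: stable.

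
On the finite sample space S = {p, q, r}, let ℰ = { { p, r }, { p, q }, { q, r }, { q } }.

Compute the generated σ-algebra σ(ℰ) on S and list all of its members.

σ(ℰ) = { {  }, { p }, { q }, { r }, { p, q }, { p, r }, { q, r }, S }

Derivation:
Initial family (6 sets): { {  }, { q }, { p, q }, { p, r }, { q, r }, S }.
Step 1 (2 new):
  { p }  = ᶜ of { q, r }
  { r }  = ᶜ of { p, q }
Step 2 adds nothing — fixpoint reached.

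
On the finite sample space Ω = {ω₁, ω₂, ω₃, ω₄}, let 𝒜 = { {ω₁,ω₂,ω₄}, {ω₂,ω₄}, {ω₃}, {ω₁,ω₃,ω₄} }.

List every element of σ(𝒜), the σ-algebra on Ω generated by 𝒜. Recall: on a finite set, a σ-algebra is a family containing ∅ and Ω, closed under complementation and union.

Initial family (6 sets): { ∅, {ω₃}, {ω₂,ω₄}, {ω₁,ω₂,ω₄}, {ω₁,ω₃,ω₄}, Ω }.
Pass 1: +3 →
  {ω₂}  = {ω₁,ω₃,ω₄}ᶜ
  {ω₁,ω₃}  = {ω₂,ω₄}ᶜ
  {ω₂,ω₃,ω₄}  = {ω₃} ∪ {ω₂,ω₄}
Pass 2: 3 new —
  {ω₁}  = {ω₂,ω₃,ω₄}ᶜ
  {ω₂,ω₃}  = {ω₂} ∪ {ω₃}
  {ω₁,ω₂,ω₃}  = {ω₂} ∪ {ω₁,ω₃}
Pass 3 (3 new):
  {ω₄}  = {ω₁,ω₂,ω₃}ᶜ
  {ω₁,ω₂}  = {ω₂} ∪ {ω₁}
  {ω₁,ω₄}  = {ω₂,ω₃}ᶜ
Pass 4: 1 new —
  {ω₃,ω₄}  = {ω₁,ω₂}ᶜ
Pass 5: no new sets; the family is a σ-algebra.

Therefore σ(𝒜) = { ∅, {ω₁}, {ω₂}, {ω₃}, {ω₄}, {ω₁,ω₂}, {ω₁,ω₃}, {ω₁,ω₄}, {ω₂,ω₃}, {ω₂,ω₄}, {ω₃,ω₄}, {ω₁,ω₂,ω₃}, {ω₁,ω₂,ω₄}, {ω₁,ω₃,ω₄}, {ω₂,ω₃,ω₄}, Ω } (|σ(𝒜)| = 16).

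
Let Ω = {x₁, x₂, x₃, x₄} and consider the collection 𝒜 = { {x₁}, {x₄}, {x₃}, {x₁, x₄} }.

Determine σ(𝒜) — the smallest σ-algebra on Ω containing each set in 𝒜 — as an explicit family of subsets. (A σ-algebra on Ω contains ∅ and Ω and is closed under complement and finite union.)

|σ(𝒜)| = 16.  σ(𝒜) = { {}, {x₁}, {x₂}, {x₃}, {x₄}, {x₁, x₂}, {x₁, x₃}, {x₁, x₄}, {x₂, x₃}, {x₂, x₄}, {x₃, x₄}, {x₁, x₂, x₃}, {x₁, x₂, x₄}, {x₁, x₃, x₄}, {x₂, x₃, x₄}, Ω }

Trace:
Begin from { {}, {x₁}, {x₃}, {x₄}, {x₁, x₄}, Ω } (that is, 𝒜 plus ∅ and Ω).
Step 1 adds 7:
  {x₁, x₃}  = {x₃} ∪ {x₁}
  {x₂, x₃}  = Ω∖{x₁, x₄}
  {x₃, x₄}  = {x₃} ∪ {x₄}
  {x₁, x₂, x₃}  = Ω∖{x₄}
  {x₁, x₂, x₄}  = Ω∖{x₃}
  {x₁, x₃, x₄}  = {x₃} ∪ {x₁, x₄}
  {x₂, x₃, x₄}  = Ω∖{x₁}
  — 13 sets.
Step 2 adds 3:
  {x₂}  = Ω∖{x₁, x₃, x₄}
  {x₁, x₂}  = Ω∖{x₃, x₄}
  {x₂, x₄}  = Ω∖{x₁, x₃}
  — 16 sets.
Step 3: no new sets; the family is a σ-algebra.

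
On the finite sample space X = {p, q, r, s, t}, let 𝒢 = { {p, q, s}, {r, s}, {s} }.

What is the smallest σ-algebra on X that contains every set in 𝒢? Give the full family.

|σ(𝒢)| = 16.  σ(𝒢) = { {}, {r}, {s}, {t}, {p, q}, {r, s}, {r, t}, {s, t}, {p, q, r}, {p, q, s}, {p, q, t}, {r, s, t}, {p, q, r, s}, {p, q, r, t}, {p, q, s, t}, X }

Check:
Begin from { {}, {s}, {r, s}, {p, q, s}, X } (that is, 𝒢 plus ∅ and X).
Round 1: 4 new —
  {r, t}  = ᶜ of {p, q, s}
  {p, q, t}  = ᶜ of {r, s}
  {p, q, r, s}  = {r, s} ∪ {p, q, s}
  {p, q, r, t}  = ᶜ of {s}
  |family| = 9
Round 2: 3 new —
  {t}  = ᶜ of {p, q, r, s}
  {r, s, t}  = {r, s} ∪ {r, t}
  {p, q, s, t}  = {p, q, s} ∪ {p, q, t}
  |family| = 12
Round 3 (3 new):
  {r}  = ᶜ of {p, q, s, t}
  {p, q}  = ᶜ of {r, s, t}
  {s, t}  = {s} ∪ {t}
  |family| = 15
Round 4 (1 new):
  {p, q, r}  = ᶜ of {s, t}
  |family| = 16
Round 5: stable.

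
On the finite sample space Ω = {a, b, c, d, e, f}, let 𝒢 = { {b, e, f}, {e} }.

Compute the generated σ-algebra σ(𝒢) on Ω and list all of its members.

Seed the family with 𝒢 together with ∅ and Ω: { {}, {e}, {b, e, f}, Ω }.
Round 1 adds 2:
  {a, c, d}  = Ω∖{b, e, f}
  {a, b, c, d, f}  = Ω∖{e}
Round 2 (1 new):
  {a, c, d, e}  = {a, c, d} ∪ {e}
Round 3 adds 1:
  {b, f}  = Ω∖{a, c, d, e}
Round 4: already closed under ᶜ and ∪.

σ(𝒢) = { {}, {e}, {b, f}, {a, c, d}, {b, e, f}, {a, c, d, e}, {a, b, c, d, f}, Ω }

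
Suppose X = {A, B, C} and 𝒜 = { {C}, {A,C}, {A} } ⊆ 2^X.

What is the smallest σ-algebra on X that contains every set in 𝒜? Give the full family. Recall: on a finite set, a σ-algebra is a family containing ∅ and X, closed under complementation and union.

σ(𝒜) (8 sets): { {}, {A}, {B}, {C}, {A,B}, {A,C}, {B,C}, X }

Derivation:
Begin from { {}, {A}, {C}, {A,C}, X } (that is, 𝒜 plus ∅ and X).
Pass 1: +3 →
  {B}  = {A,C}ᶜ
  {A,B}  = {C}ᶜ
  {B,C}  = {A}ᶜ
  [8 total]
Pass 2: no new sets; the family is a σ-algebra.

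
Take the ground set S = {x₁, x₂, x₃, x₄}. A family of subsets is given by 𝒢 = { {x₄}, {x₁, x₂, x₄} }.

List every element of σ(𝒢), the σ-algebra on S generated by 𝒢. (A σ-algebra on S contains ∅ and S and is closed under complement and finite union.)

σ(𝒢) (8 sets): { {}, {x₃}, {x₄}, {x₁, x₂}, {x₃, x₄}, {x₁, x₂, x₃}, {x₁, x₂, x₄}, S }

Trace:
Begin from { {}, {x₄}, {x₁, x₂, x₄}, S } (that is, 𝒢 plus ∅ and S).
Round 1. New:
  {x₃}  = S∖{x₁, x₂, x₄}
  {x₁, x₂, x₃}  = S∖{x₄}
  — 6 sets.
Round 2. New:
  {x₃, x₄}  = {x₃} ∪ {x₄}
  — 7 sets.
Round 3 (1 new):
  {x₁, x₂}  = S∖{x₃, x₄}
  — 8 sets.
After Round 4 the family is unchanged; done.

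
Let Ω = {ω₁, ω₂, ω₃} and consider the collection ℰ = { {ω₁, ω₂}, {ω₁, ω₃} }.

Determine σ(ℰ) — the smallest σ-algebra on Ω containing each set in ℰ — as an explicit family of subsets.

Start: ℰ ∪ {∅, Ω} = { {}, {ω₁, ω₂}, {ω₁, ω₃}, Ω }.
Round 1. New:
  {ω₂}  = complement {ω₁, ω₃}
  {ω₃}  = complement {ω₁, ω₂}
Round 2 adds 1:
  {ω₂, ω₃}  = {ω₃} ∪ {ω₂}
Round 3: 1 new —
  {ω₁}  = complement {ω₂, ω₃}
Round 4: stable.

Hence σ(ℰ) has 8 members: { {}, {ω₁}, {ω₂}, {ω₃}, {ω₁, ω₂}, {ω₁, ω₃}, {ω₂, ω₃}, Ω }.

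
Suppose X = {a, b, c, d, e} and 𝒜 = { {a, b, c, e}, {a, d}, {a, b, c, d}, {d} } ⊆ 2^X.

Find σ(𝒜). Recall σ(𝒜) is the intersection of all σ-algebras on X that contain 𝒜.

Begin from { {}, {d}, {a, d}, {a, b, c, d}, {a, b, c, e}, X } (that is, 𝒜 plus ∅ and X).
Step 1: +2 →
  {e}  = {a, b, c, d}ᶜ
  {b, c, e}  = {a, d}ᶜ
  [8 total]
Step 2 (3 new):
  {d, e}  = {d} ∪ {e}
  {a, d, e}  = {a, d} ∪ {e}
  {b, c, d, e}  = {d} ∪ {b, c, e}
  [11 total]
Step 3: +3 →
  {a}  = {b, c, d, e}ᶜ
  {b, c}  = {a, d, e}ᶜ
  {a, b, c}  = {d, e}ᶜ
  [14 total]
Step 4. New:
  {a, e}  = {e} ∪ {a}
  {b, c, d}  = {b, c} ∪ {d}
  [16 total]
Step 5 adds nothing — fixpoint reached.

Therefore σ(𝒜) = { {}, {a}, {d}, {e}, {a, d}, {a, e}, {b, c}, {d, e}, {a, b, c}, {a, d, e}, {b, c, d}, {b, c, e}, {a, b, c, d}, {a, b, c, e}, {b, c, d, e}, X } (|σ(𝒜)| = 16).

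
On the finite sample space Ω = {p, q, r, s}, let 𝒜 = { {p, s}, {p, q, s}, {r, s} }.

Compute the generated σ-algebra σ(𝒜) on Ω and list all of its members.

Answer: σ(𝒜) = { ∅, {p}, {q}, {r}, {s}, {p, q}, {p, r}, {p, s}, {q, r}, {q, s}, {r, s}, {p, q, r}, {p, q, s}, {p, r, s}, {q, r, s}, Ω }

Working:
Begin from { ∅, {p, s}, {r, s}, {p, q, s}, Ω } (that is, 𝒜 plus ∅ and Ω).
Step 1 adds 4:
  {r}  = ᶜ of {p, q, s}
  {p, q}  = ᶜ of {r, s}
  {q, r}  = ᶜ of {p, s}
  {p, r, s}  = {r, s} ∪ {p, s}
Step 2 (3 new):
  {q}  = ᶜ of {p, r, s}
  {p, q, r}  = {p, q} ∪ {r}
  {q, r, s}  = {r, s} ∪ {q, r}
Step 3: +2 →
  {p}  = ᶜ of {q, r, s}
  {s}  = ᶜ of {p, q, r}
Step 4: +2 →
  {p, r}  = {r} ∪ {p}
  {q, s}  = {s} ∪ {q}
Step 5: stable.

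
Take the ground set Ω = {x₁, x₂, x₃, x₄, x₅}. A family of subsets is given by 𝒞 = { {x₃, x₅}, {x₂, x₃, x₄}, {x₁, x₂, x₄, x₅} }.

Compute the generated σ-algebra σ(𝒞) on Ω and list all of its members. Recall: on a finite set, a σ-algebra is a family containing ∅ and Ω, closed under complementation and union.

Seed the family with 𝒞 together with ∅ and Ω: { ∅, {x₃, x₅}, {x₂, x₃, x₄}, {x₁, x₂, x₄, x₅}, Ω }.
Pass 1: +4 →
  {x₃}  = Ω∖{x₁, x₂, x₄, x₅}
  {x₁, x₅}  = Ω∖{x₂, x₃, x₄}
  {x₁, x₂, x₄}  = Ω∖{x₃, x₅}
  {x₂, x₃, x₄, x₅}  = {x₂, x₃, x₄} ∪ {x₃, x₅}
Pass 2: +3 →
  {x₁}  = Ω∖{x₂, x₃, x₄, x₅}
  {x₁, x₃, x₅}  = {x₃} ∪ {x₁, x₅}
  {x₁, x₂, x₃, x₄}  = {x₂, x₃, x₄} ∪ {x₁, x₂, x₄}
Pass 3: 3 new —
  {x₅}  = Ω∖{x₁, x₂, x₃, x₄}
  {x₁, x₃}  = {x₃} ∪ {x₁}
  {x₂, x₄}  = Ω∖{x₁, x₃, x₅}
Pass 4: +1 →
  {x₂, x₄, x₅}  = Ω∖{x₁, x₃}
Pass 5: stable.

σ(𝒞) = { ∅, {x₁}, {x₃}, {x₅}, {x₁, x₃}, {x₁, x₅}, {x₂, x₄}, {x₃, x₅}, {x₁, x₂, x₄}, {x₁, x₃, x₅}, {x₂, x₃, x₄}, {x₂, x₄, x₅}, {x₁, x₂, x₃, x₄}, {x₁, x₂, x₄, x₅}, {x₂, x₃, x₄, x₅}, Ω }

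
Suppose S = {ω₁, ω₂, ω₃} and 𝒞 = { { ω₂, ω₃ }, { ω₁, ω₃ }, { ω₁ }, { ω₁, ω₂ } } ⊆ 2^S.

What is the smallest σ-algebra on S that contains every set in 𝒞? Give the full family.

σ(𝒞) (8 sets): { {}, { ω₁ }, { ω₂ }, { ω₃ }, { ω₁, ω₂ }, { ω₁, ω₃ }, { ω₂, ω₃ }, S }

Trace:
Take S₀ = 𝒞 ∪ {∅, S} = { {}, { ω₁ }, { ω₁, ω₂ }, { ω₁, ω₃ }, { ω₂, ω₃ }, S }.
Iteration 1 adds 2:
  { ω₂ }  = { ω₁, ω₃ }ᶜ
  { ω₃ }  = { ω₁, ω₂ }ᶜ
  — 8 sets.
Iteration 2: already closed under ᶜ and ∪.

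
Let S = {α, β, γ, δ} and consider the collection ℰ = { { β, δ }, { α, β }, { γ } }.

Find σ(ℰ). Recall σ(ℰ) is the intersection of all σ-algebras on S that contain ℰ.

|σ(ℰ)| = 16.  σ(ℰ) = { {  }, { α }, { β }, { γ }, { δ }, { α, β }, { α, γ }, { α, δ }, { β, γ }, { β, δ }, { γ, δ }, { α, β, γ }, { α, β, δ }, { α, γ, δ }, { β, γ, δ }, S }

Trace:
Begin from { {  }, { γ }, { α, β }, { β, δ }, S } (that is, ℰ plus ∅ and S).
Step 1 adds 5:
  { α, γ }  = complement { β, δ }
  { γ, δ }  = complement { α, β }
  { α, β, γ }  = { γ } ∪ { α, β }
  { α, β, δ }  = complement { γ }
  { β, γ, δ }  = { γ } ∪ { β, δ }
  (now 10)
Step 2. New:
  { α }  = complement { β, γ, δ }
  { δ }  = complement { α, β, γ }
  { α, γ, δ }  = { γ, δ } ∪ { α, γ }
  (now 13)
Step 3. New:
  { β }  = complement { α, γ, δ }
  { α, δ }  = { δ } ∪ { α }
  (now 15)
Step 4. New:
  { β, γ }  = complement { α, δ }
  (now 16)
Step 5: no new sets; the family is a σ-algebra.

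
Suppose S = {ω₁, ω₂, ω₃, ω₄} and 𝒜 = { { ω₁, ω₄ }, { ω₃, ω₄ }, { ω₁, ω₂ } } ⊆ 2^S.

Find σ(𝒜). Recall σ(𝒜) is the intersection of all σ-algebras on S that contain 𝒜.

|σ(𝒜)| = 16.  σ(𝒜) = { {  }, { ω₁ }, { ω₂ }, { ω₃ }, { ω₄ }, { ω₁, ω₂ }, { ω₁, ω₃ }, { ω₁, ω₄ }, { ω₂, ω₃ }, { ω₂, ω₄ }, { ω₃, ω₄ }, { ω₁, ω₂, ω₃ }, { ω₁, ω₂, ω₄ }, { ω₁, ω₃, ω₄ }, { ω₂, ω₃, ω₄ }, S }

Check:
Begin from { {  }, { ω₁, ω₂ }, { ω₁, ω₄ }, { ω₃, ω₄ }, S } (that is, 𝒜 plus ∅ and S).
Pass 1: 3 new —
  { ω₂, ω₃ }  = complement { ω₁, ω₄ }
  { ω₁, ω₂, ω₄ }  = { ω₁, ω₄ } ∪ { ω₁, ω₂ }
  { ω₁, ω₃, ω₄ }  = { ω₃, ω₄ } ∪ { ω₁, ω₄ }
  |family| = 8
Pass 2. New:
  { ω₂ }  = complement { ω₁, ω₃, ω₄ }
  { ω₃ }  = complement { ω₁, ω₂, ω₄ }
  { ω₁, ω₂, ω₃ }  = { ω₂, ω₃ } ∪ { ω₁, ω₂ }
  { ω₂, ω₃, ω₄ }  = { ω₃, ω₄ } ∪ { ω₂, ω₃ }
  |family| = 12
Pass 3. New:
  { ω₁ }  = complement { ω₂, ω₃, ω₄ }
  { ω₄ }  = complement { ω₁, ω₂, ω₃ }
  |family| = 14
Pass 4 (2 new):
  { ω₁, ω₃ }  = { ω₃ } ∪ { ω₁ }
  { ω₂, ω₄ }  = { ω₄ } ∪ { ω₂ }
  |family| = 16
Pass 5: no new sets; the family is a σ-algebra.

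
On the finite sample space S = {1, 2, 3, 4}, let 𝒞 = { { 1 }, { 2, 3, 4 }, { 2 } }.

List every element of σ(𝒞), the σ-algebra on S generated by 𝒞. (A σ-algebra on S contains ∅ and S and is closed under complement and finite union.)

Start: 𝒞 ∪ {∅, S} = { {}, { 1 }, { 2 }, { 2, 3, 4 }, S }.
Round 1. New:
  { 1, 2 }  = { 2 } ∪ { 1 }
  { 1, 3, 4 }  = ᶜ of { 2 }
Round 2. New:
  { 3, 4 }  = ᶜ of { 1, 2 }
Round 3: no new sets; the family is a σ-algebra.

σ(𝒞) = { {}, { 1 }, { 2 }, { 1, 2 }, { 3, 4 }, { 1, 3, 4 }, { 2, 3, 4 }, S }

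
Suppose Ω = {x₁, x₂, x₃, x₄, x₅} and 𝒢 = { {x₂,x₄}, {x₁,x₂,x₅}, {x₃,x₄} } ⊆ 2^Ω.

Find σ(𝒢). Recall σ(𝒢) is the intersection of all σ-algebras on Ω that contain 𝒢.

Answer: σ(𝒢) = { {}, {x₂}, {x₃}, {x₄}, {x₁,x₅}, {x₂,x₃}, {x₂,x₄}, {x₃,x₄}, {x₁,x₂,x₅}, {x₁,x₃,x₅}, {x₁,x₄,x₅}, {x₂,x₃,x₄}, {x₁,x₂,x₃,x₅}, {x₁,x₂,x₄,x₅}, {x₁,x₃,x₄,x₅}, Ω }

Trace:
Seed the family with 𝒢 together with ∅ and Ω: { {}, {x₂,x₄}, {x₃,x₄}, {x₁,x₂,x₅}, Ω }.
Round 1: +3 →
  {x₁,x₃,x₅}  = complement {x₂,x₄}
  {x₂,x₃,x₄}  = {x₃,x₄} ∪ {x₂,x₄}
  {x₁,x₂,x₄,x₅}  = {x₁,x₂,x₅} ∪ {x₂,x₄}
  [8 total]
Round 2 (4 new):
  {x₃}  = complement {x₁,x₂,x₄,x₅}
  {x₁,x₅}  = complement {x₂,x₃,x₄}
  {x₁,x₂,x₃,x₅}  = {x₁,x₃,x₅} ∪ {x₁,x₂,x₅}
  {x₁,x₃,x₄,x₅}  = {x₁,x₃,x₅} ∪ {x₃,x₄}
  [12 total]
Round 3: +2 →
  {x₂}  = complement {x₁,x₃,x₄,x₅}
  {x₄}  = complement {x₁,x₂,x₃,x₅}
  [14 total]
Round 4 adds 2:
  {x₂,x₃}  = {x₃} ∪ {x₂}
  {x₁,x₄,x₅}  = {x₁,x₅} ∪ {x₄}
  [16 total]
Round 5: already closed under ᶜ and ∪.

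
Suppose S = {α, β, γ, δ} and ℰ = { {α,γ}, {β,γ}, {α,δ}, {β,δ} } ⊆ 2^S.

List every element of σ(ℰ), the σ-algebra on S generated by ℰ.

σ(ℰ) (16 sets): { ∅, {α}, {β}, {γ}, {δ}, {α,β}, {α,γ}, {α,δ}, {β,γ}, {β,δ}, {γ,δ}, {α,β,γ}, {α,β,δ}, {α,γ,δ}, {β,γ,δ}, S }

Check:
Seed the family with ℰ together with ∅ and S: { ∅, {α,γ}, {α,δ}, {β,γ}, {β,δ}, S }.
Iteration 1 (4 new):
  {α,β,γ}  = {β,γ} ∪ {α,γ}
  {α,β,δ}  = {α,δ} ∪ {β,δ}
  {α,γ,δ}  = {α,δ} ∪ {α,γ}
  {β,γ,δ}  = {β,γ} ∪ {β,δ}
  — 10 sets.
Iteration 2 (4 new):
  {α}  = complement {β,γ,δ}
  {β}  = complement {α,γ,δ}
  {γ}  = complement {α,β,δ}
  {δ}  = complement {α,β,γ}
  — 14 sets.
Iteration 3: +2 →
  {α,β}  = {β} ∪ {α}
  {γ,δ}  = {γ} ∪ {δ}
  — 16 sets.
Iteration 4: stable.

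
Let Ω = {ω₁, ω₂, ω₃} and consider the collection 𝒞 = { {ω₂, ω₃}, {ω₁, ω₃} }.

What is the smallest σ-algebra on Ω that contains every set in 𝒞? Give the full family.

Start: 𝒞 ∪ {∅, Ω} = { {}, {ω₁, ω₃}, {ω₂, ω₃}, Ω }.
Step 1 adds 2:
  {ω₁}  = ᶜ of {ω₂, ω₃}
  {ω₂}  = ᶜ of {ω₁, ω₃}
  |family| = 6
Step 2. New:
  {ω₁, ω₂}  = {ω₂} ∪ {ω₁}
  |family| = 7
Step 3. New:
  {ω₃}  = ᶜ of {ω₁, ω₂}
  |family| = 8
Step 4: closed — nothing new.

Therefore σ(𝒞) = { {}, {ω₁}, {ω₂}, {ω₃}, {ω₁, ω₂}, {ω₁, ω₃}, {ω₂, ω₃}, Ω } (|σ(𝒞)| = 8).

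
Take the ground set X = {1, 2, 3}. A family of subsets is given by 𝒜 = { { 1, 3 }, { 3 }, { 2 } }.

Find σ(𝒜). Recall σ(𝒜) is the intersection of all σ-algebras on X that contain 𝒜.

Initial family (5 sets): { ∅, { 2 }, { 3 }, { 1, 3 }, X }.
Pass 1. New:
  { 1, 2 }  = ᶜ of { 3 }
  { 2, 3 }  = { 3 } ∪ { 2 }
  |family| = 7
Pass 2 (1 new):
  { 1 }  = ᶜ of { 2, 3 }
  |family| = 8
Pass 3: closed — nothing new.

σ(𝒜) = { ∅, { 1 }, { 2 }, { 3 }, { 1, 2 }, { 1, 3 }, { 2, 3 }, X }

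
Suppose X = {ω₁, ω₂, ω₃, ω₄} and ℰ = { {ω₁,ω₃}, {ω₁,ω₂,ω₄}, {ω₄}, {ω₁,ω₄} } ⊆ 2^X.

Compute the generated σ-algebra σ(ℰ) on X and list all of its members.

σ(ℰ) (16 sets): { {}, {ω₁}, {ω₂}, {ω₃}, {ω₄}, {ω₁,ω₂}, {ω₁,ω₃}, {ω₁,ω₄}, {ω₂,ω₃}, {ω₂,ω₄}, {ω₃,ω₄}, {ω₁,ω₂,ω₃}, {ω₁,ω₂,ω₄}, {ω₁,ω₃,ω₄}, {ω₂,ω₃,ω₄}, X }

Working:
Begin from { {}, {ω₄}, {ω₁,ω₃}, {ω₁,ω₄}, {ω₁,ω₂,ω₄}, X } (that is, ℰ plus ∅ and X).
Iteration 1. New:
  {ω₃}  = ᶜ of {ω₁,ω₂,ω₄}
  {ω₂,ω₃}  = ᶜ of {ω₁,ω₄}
  {ω₂,ω₄}  = ᶜ of {ω₁,ω₃}
  {ω₁,ω₂,ω₃}  = ᶜ of {ω₄}
  {ω₁,ω₃,ω₄}  = {ω₁,ω₄} ∪ {ω₁,ω₃}
Iteration 2 (3 new):
  {ω₂}  = ᶜ of {ω₁,ω₃,ω₄}
  {ω₃,ω₄}  = {ω₃} ∪ {ω₄}
  {ω₂,ω₃,ω₄}  = {ω₃} ∪ {ω₂,ω₄}
Iteration 3. New:
  {ω₁}  = ᶜ of {ω₂,ω₃,ω₄}
  {ω₁,ω₂}  = ᶜ of {ω₃,ω₄}
Iteration 4: already closed under ᶜ and ∪.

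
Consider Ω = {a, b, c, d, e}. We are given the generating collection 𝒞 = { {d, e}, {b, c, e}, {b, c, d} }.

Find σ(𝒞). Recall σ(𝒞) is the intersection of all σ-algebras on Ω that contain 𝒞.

Answer: σ(𝒞) = { {}, {a}, {d}, {e}, {a, d}, {a, e}, {b, c}, {d, e}, {a, b, c}, {a, d, e}, {b, c, d}, {b, c, e}, {a, b, c, d}, {a, b, c, e}, {b, c, d, e}, Ω }

Trace:
Initial family (5 sets): { {}, {d, e}, {b, c, d}, {b, c, e}, Ω }.
Round 1: 4 new —
  {a, d}  = ᶜ of {b, c, e}
  {a, e}  = ᶜ of {b, c, d}
  {a, b, c}  = ᶜ of {d, e}
  {b, c, d, e}  = {d, e} ∪ {b, c, e}
  — 9 sets.
Round 2 adds 4:
  {a}  = ᶜ of {b, c, d, e}
  {a, d, e}  = {d, e} ∪ {a, d}
  {a, b, c, d}  = {a, b, c} ∪ {b, c, d}
  {a, b, c, e}  = {a, b, c} ∪ {b, c, e}
  — 13 sets.
Round 3. New:
  {d}  = ᶜ of {a, b, c, e}
  {e}  = ᶜ of {a, b, c, d}
  {b, c}  = ᶜ of {a, d, e}
  — 16 sets.
Round 4: closed — nothing new.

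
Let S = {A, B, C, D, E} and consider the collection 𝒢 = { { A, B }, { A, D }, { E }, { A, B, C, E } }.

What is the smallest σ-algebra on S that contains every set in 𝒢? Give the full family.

Initial family (6 sets): { ∅, { E }, { A, B }, { A, D }, { A, B, C, E }, S }.
Step 1 adds 7:
  { D }  = { A, B, C, E }ᶜ
  { A, B, D }  = { A, D } ∪ { A, B }
  { A, B, E }  = { A, B } ∪ { E }
  { A, D, E }  = { A, D } ∪ { E }
  { B, C, E }  = { A, D }ᶜ
  { C, D, E }  = { A, B }ᶜ
  { A, B, C, D }  = { E }ᶜ
  [13 total]
Step 2 (7 new):
  { B, C }  = { A, D, E }ᶜ
  { C, D }  = { A, B, E }ᶜ
  { C, E }  = { A, B, D }ᶜ
  { D, E }  = { E } ∪ { D }
  { A, B, D, E }  = { A, D, E } ∪ { A, B }
  { A, C, D, E }  = { A, D, E } ∪ { C, D, E }
  { B, C, D, E }  = { C, D, E } ∪ { B, C, E }
  [20 total]
Step 3: +6 →
  { A }  = { B, C, D, E }ᶜ
  { B }  = { A, C, D, E }ᶜ
  { C }  = { A, B, D, E }ᶜ
  { A, B, C }  = { D, E }ᶜ
  { A, C, D }  = { C, D } ∪ { A, D }
  { B, C, D }  = { C, D } ∪ { B, C }
  [26 total]
Step 4. New:
  { A, C }  = { C } ∪ { A }
  { A, E }  = { B, C, D }ᶜ
  { B, D }  = { B } ∪ { D }
  { B, E }  = { A, C, D }ᶜ
  { A, C, E }  = { C, E } ∪ { A }
  { B, D, E }  = { B } ∪ { D, E }
  [32 total]
Step 5: closed — nothing new.

|σ(𝒢)| = 32.  σ(𝒢) = { ∅, { A }, { B }, { C }, { D }, { E }, { A, B }, { A, C }, { A, D }, { A, E }, { B, C }, { B, D }, { B, E }, { C, D }, { C, E }, { D, E }, { A, B, C }, { A, B, D }, { A, B, E }, { A, C, D }, { A, C, E }, { A, D, E }, { B, C, D }, { B, C, E }, { B, D, E }, { C, D, E }, { A, B, C, D }, { A, B, C, E }, { A, B, D, E }, { A, C, D, E }, { B, C, D, E }, S }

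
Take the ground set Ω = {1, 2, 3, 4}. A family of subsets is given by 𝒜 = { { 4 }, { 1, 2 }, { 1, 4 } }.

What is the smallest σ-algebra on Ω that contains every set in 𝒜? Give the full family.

|σ(𝒜)| = 16.  σ(𝒜) = { {}, { 1 }, { 2 }, { 3 }, { 4 }, { 1, 2 }, { 1, 3 }, { 1, 4 }, { 2, 3 }, { 2, 4 }, { 3, 4 }, { 1, 2, 3 }, { 1, 2, 4 }, { 1, 3, 4 }, { 2, 3, 4 }, Ω }

Check:
Start: 𝒜 ∪ {∅, Ω} = { {}, { 4 }, { 1, 2 }, { 1, 4 }, Ω }.
Iteration 1. New:
  { 2, 3 }  = ᶜ of { 1, 4 }
  { 3, 4 }  = ᶜ of { 1, 2 }
  { 1, 2, 3 }  = ᶜ of { 4 }
  { 1, 2, 4 }  = { 1, 4 } ∪ { 1, 2 }
  |family| = 9
Iteration 2 (3 new):
  { 3 }  = ᶜ of { 1, 2, 4 }
  { 1, 3, 4 }  = { 3, 4 } ∪ { 1, 4 }
  { 2, 3, 4 }  = { 3, 4 } ∪ { 2, 3 }
  |family| = 12
Iteration 3 (2 new):
  { 1 }  = ᶜ of { 2, 3, 4 }
  { 2 }  = ᶜ of { 1, 3, 4 }
  |family| = 14
Iteration 4: +2 →
  { 1, 3 }  = { 3 } ∪ { 1 }
  { 2, 4 }  = { 4 } ∪ { 2 }
  |family| = 16
Iteration 5: already closed under ᶜ and ∪.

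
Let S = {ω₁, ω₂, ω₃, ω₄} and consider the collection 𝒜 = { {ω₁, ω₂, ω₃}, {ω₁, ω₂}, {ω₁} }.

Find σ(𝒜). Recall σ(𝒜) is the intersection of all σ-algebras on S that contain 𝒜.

|σ(𝒜)| = 16.  σ(𝒜) = { ∅, {ω₁}, {ω₂}, {ω₃}, {ω₄}, {ω₁, ω₂}, {ω₁, ω₃}, {ω₁, ω₄}, {ω₂, ω₃}, {ω₂, ω₄}, {ω₃, ω₄}, {ω₁, ω₂, ω₃}, {ω₁, ω₂, ω₄}, {ω₁, ω₃, ω₄}, {ω₂, ω₃, ω₄}, S }

Derivation:
Take S₀ = 𝒜 ∪ {∅, S} = { ∅, {ω₁}, {ω₁, ω₂}, {ω₁, ω₂, ω₃}, S }.
Step 1 adds 3:
  {ω₄}  = ᶜ of {ω₁, ω₂, ω₃}
  {ω₃, ω₄}  = ᶜ of {ω₁, ω₂}
  {ω₂, ω₃, ω₄}  = ᶜ of {ω₁}
Step 2: 3 new —
  {ω₁, ω₄}  = {ω₄} ∪ {ω₁}
  {ω₁, ω₂, ω₄}  = {ω₄} ∪ {ω₁, ω₂}
  {ω₁, ω₃, ω₄}  = {ω₃, ω₄} ∪ {ω₁}
Step 3. New:
  {ω₂}  = ᶜ of {ω₁, ω₃, ω₄}
  {ω₃}  = ᶜ of {ω₁, ω₂, ω₄}
  {ω₂, ω₃}  = ᶜ of {ω₁, ω₄}
Step 4. New:
  {ω₁, ω₃}  = {ω₃} ∪ {ω₁}
  {ω₂, ω₄}  = {ω₄} ∪ {ω₂}
Step 5: already closed under ᶜ and ∪.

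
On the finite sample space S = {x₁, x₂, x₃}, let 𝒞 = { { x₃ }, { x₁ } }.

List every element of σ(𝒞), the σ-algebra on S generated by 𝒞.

σ(𝒞) = { ∅, { x₁ }, { x₂ }, { x₃ }, { x₁, x₂ }, { x₁, x₃ }, { x₂, x₃ }, S }

Derivation:
Begin from { ∅, { x₁ }, { x₃ }, S } (that is, 𝒞 plus ∅ and S).
Round 1 adds 3:
  { x₁, x₂ }  = S∖{ x₃ }
  { x₁, x₃ }  = { x₃ } ∪ { x₁ }
  { x₂, x₃ }  = S∖{ x₁ }
  [7 total]
Round 2: 1 new —
  { x₂ }  = S∖{ x₁, x₃ }
  [8 total]
Round 3: stable.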